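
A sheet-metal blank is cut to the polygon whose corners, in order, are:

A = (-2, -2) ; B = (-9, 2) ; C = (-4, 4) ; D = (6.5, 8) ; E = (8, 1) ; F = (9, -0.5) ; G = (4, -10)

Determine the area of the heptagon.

Apply the shoelace (surveyor's) formula: 2A = Σ (x_i·y_{i+1} − x_{i+1}·y_i), indices taken mod 7.
Σ = (-22) + (-28) + (-58) + (-57.5) + (-13) + (-88) + (-28) = -294.5
Area = |Σ|/2 = 147.25.

147.25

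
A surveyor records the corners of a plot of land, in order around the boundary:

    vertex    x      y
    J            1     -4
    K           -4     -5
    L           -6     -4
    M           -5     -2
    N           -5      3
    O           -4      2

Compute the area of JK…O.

26

J→K: (1)(-5) − (-4)(-4) = -21
K→L: (-4)(-4) − (-6)(-5) = -14
L→M: (-6)(-2) − (-5)(-4) = -8
M→N: (-5)(3) − (-5)(-2) = -25
N→O: (-5)(2) − (-4)(3) = 2
O→J: (-4)(-4) − (1)(2) = 14
Σ = -52
Area = |Σ|/2 = 26.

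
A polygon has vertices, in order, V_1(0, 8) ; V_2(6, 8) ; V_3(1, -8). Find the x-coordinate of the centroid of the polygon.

Apply the surveyor's formula. First the cross-terms c_i = x_i·y_{i+1} − x_{i+1}·y_i:
  -48, -56, 8  ⇒  2A = -96, A = -48.
Then Σ (x_i + x_{i+1})·c_i = -672, so x̄ = -672 / (6·(-48)) = 7/3.

7/3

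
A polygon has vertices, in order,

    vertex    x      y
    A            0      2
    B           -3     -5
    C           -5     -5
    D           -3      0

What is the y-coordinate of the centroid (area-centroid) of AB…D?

Apply the shoelace formula. First the cross-terms c_i = x_i·y_{i+1} − x_{i+1}·y_i:
  6, -10, -15, -6  ⇒  2A = -25, A = -12.5.
Then Σ (y_i + y_{i+1})·c_i = 145, so ȳ = 145 / (6·(-12.5)) = -29/15.

-29/15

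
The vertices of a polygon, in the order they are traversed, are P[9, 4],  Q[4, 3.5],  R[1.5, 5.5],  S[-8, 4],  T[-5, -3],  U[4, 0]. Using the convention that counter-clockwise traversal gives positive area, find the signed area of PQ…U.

Apply the surveyor's formula: 2A = Σ (x_i·y_{i+1} − x_{i+1}·y_i), indices taken mod 6.
Cross-terms: 15.5, 16.75, 50, 44, 12, 16  ⇒  Σ = 154.25
Signed area = Σ/2 = 77.125 (positive ⇒ counter-clockwise traversal).

77.125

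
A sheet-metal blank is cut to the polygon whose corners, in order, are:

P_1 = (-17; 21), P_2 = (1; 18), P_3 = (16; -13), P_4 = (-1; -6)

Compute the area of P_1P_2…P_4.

430

Apply Gauss's area formula: 2A = Σ (x_i·y_{i+1} − x_{i+1}·y_i), indices taken mod 4.
P_1→P_2: (-17)(18) − (1)(21) = -327
P_2→P_3: (1)(-13) − (16)(18) = -301
P_3→P_4: (16)(-6) − (-1)(-13) = -109
P_4→P_1: (-1)(21) − (-17)(-6) = -123
Σ = -860
Area = |Σ|/2 = 430.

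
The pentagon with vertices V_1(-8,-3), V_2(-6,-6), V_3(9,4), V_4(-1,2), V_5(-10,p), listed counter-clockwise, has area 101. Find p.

Write out the shoelace sum; only the two edges meeting at V_5 involve p:
2·Area = [((-1)·p − (-10)·2) + ((-10)·(-3) − (-8)·p)] + 82
       = 7·p + 132 = 202
⇒ p = 10.

10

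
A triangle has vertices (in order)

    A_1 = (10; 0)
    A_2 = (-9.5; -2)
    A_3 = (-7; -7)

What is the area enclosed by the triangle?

Apply the surveyor's formula: 2A = Σ (x_i·y_{i+1} − x_{i+1}·y_i), indices taken mod 3.
Cross-terms: -20, 52.5, 70  ⇒  Σ = 102.5
Area = |Σ|/2 = 51.25.

51.25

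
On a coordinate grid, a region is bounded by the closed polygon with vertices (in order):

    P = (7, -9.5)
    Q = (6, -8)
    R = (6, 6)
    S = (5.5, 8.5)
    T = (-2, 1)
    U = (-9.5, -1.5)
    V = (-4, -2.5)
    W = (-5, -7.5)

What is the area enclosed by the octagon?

Apply Gauss's area formula: 2A = Σ (x_i·y_{i+1} − x_{i+1}·y_i), indices taken mod 8.
Cross-terms: 1, 84, 18, 22.5, 12.5, 17.75, 17.5, 100  ⇒  Σ = 273.25
Area = |Σ|/2 = 136.625.

136.625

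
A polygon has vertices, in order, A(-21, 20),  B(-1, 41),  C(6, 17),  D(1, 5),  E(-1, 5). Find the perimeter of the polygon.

|AB| = √((20)² + (21)²) = √841 = 29
|BC| = √((7)² + (-24)²) = √625 = 25
|CD| = √((-5)² + (-12)²) = √169 = 13
|DE| = √((-2)² + (0)²) = √4 = 2
|EA| = √((-20)² + (15)²) = √625 = 25
Perimeter = 29 + 25 + 13 + 2 + 25 = 94.

94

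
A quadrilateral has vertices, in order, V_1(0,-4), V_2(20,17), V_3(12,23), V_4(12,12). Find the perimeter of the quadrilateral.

|V_1V_2| = √((20)² + (21)²) = √841 = 29
|V_2V_3| = √((-8)² + (6)²) = √100 = 10
|V_3V_4| = √((0)² + (-11)²) = √121 = 11
|V_4V_1| = √((-12)² + (-16)²) = √400 = 20
Perimeter = 29 + 10 + 11 + 20 = 70.

70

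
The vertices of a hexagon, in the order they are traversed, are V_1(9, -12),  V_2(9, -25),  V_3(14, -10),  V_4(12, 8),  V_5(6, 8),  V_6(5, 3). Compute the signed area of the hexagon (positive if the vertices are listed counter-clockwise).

157

Apply the shoelace formula: 2A = Σ (x_i·y_{i+1} − x_{i+1}·y_i), indices taken mod 6.
Σ = (-117) + (260) + (232) + (48) + (-22) + (-87) = 314
Signed area = Σ/2 = 157 (positive ⇒ counter-clockwise traversal).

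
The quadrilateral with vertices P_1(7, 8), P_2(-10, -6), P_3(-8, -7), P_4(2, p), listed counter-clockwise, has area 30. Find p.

2

The doubled signed area Σ (x_i y_{i+1} − x_{i+1} y_i) is linear in p.
With p=0 it equals 90; the coefficient of p is -15 (from the two edges through P_4).
So -15·p + 90 = 2·30 = 60 ⇒ p = 2.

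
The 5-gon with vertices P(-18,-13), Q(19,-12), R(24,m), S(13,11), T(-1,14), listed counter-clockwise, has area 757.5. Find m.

7

Write out the shoelace sum; only the two edges meeting at R involve m:
2·Area = [(19·m − 24·(-12)) + (24·11 − 13·m)] + 921
       = 6·m + 1473 = 1515
⇒ m = 7.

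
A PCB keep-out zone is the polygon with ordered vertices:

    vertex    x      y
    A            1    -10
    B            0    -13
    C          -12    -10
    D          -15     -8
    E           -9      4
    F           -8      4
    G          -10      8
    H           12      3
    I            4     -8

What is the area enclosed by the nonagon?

Apply the shoelace (surveyor's) formula: 2A = Σ (x_i·y_{i+1} − x_{i+1}·y_i), indices taken mod 9.
Σ = (-13) + (-156) + (-54) + (-132) + (-4) + (-24) + (-126) + (-108) + (-32) = -649
Area = |Σ|/2 = 324.5.

324.5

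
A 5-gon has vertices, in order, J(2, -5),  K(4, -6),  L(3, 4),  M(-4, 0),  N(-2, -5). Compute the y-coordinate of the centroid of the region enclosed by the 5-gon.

Apply Gauss's area formula. First the cross-terms c_i = x_i·y_{i+1} − x_{i+1}·y_i:
  8, 34, 16, 20, 20  ⇒  2A = 98, A = 49.
Then Σ (y_i + y_{i+1})·c_i = -392, so ȳ = -392 / (6·49) = -4/3.

-4/3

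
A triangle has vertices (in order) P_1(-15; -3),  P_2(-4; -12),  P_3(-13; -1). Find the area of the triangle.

Σ = (168) + (-152) + (24) = 40
Area = |Σ|/2 = 20.

20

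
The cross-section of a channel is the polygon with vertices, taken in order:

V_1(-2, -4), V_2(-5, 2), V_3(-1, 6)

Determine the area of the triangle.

Apply the surveyor's formula: 2A = Σ (x_i·y_{i+1} − x_{i+1}·y_i), indices taken mod 3.
V_1→V_2: (-2)(2) − (-5)(-4) = -24
V_2→V_3: (-5)(6) − (-1)(2) = -28
V_3→V_1: (-1)(-4) − (-2)(6) = 16
Σ = -36
Area = |Σ|/2 = 18.

18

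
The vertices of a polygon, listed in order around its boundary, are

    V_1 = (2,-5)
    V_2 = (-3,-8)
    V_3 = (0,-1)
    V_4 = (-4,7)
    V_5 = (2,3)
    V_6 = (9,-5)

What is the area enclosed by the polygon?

65

Apply the shoelace (surveyor's) formula: 2A = Σ (x_i·y_{i+1} − x_{i+1}·y_i), indices taken mod 6.
Σ = (-31) + (3) + (-4) + (-26) + (-37) + (-35) = -130
Area = |Σ|/2 = 65.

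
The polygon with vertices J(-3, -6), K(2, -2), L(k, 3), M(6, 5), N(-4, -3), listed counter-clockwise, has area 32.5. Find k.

6

The doubled signed area Σ (x_i y_{i+1} − x_{i+1} y_i) is linear in k.
With k=0 it equals 23; the coefficient of k is 7 (from the two edges through L).
So 7·k + 23 = 2·32.5 = 65 ⇒ k = 6.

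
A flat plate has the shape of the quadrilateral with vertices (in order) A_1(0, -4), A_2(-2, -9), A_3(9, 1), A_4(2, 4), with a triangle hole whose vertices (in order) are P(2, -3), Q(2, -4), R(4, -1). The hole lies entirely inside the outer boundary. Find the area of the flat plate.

47.5

Outer boundary:
Apply the surveyor's formula: 2A = Σ (x_i·y_{i+1} − x_{i+1}·y_i), indices taken mod 4.
Cross-terms: -8, 79, 34, -8  ⇒  Σ = 97
Area = |Σ|/2 = 48.5.
Hole:
Apply the shoelace (surveyor's) formula: 2A = Σ (x_i·y_{i+1} − x_{i+1}·y_i), indices taken mod 3.
Σ = (-2) + (14) + (-10) = 2
Area = |Σ|/2 = 1.
Net area = 48.5 − 1 = 47.5.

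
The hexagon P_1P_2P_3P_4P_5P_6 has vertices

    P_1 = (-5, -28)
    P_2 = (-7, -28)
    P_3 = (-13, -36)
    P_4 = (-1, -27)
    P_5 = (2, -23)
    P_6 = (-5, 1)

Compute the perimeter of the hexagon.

86

|P_1P_2| = √((-2)² + (0)²) = √4 = 2
|P_2P_3| = √((-6)² + (-8)²) = √100 = 10
|P_3P_4| = √((12)² + (9)²) = √225 = 15
|P_4P_5| = √((3)² + (4)²) = √25 = 5
|P_5P_6| = √((-7)² + (24)²) = √625 = 25
|P_6P_1| = √((0)² + (-29)²) = √841 = 29
Perimeter = 2 + 10 + 15 + 5 + 25 + 29 = 86.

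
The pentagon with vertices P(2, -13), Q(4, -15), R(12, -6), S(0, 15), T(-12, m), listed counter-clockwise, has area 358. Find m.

The doubled signed area Σ (x_i y_{i+1} − x_{i+1} y_i) is linear in m.
With m=0 it equals 694; the coefficient of m is -2 (from the two edges through T).
So -2·m + 694 = 2·358 = 716 ⇒ m = -11.

-11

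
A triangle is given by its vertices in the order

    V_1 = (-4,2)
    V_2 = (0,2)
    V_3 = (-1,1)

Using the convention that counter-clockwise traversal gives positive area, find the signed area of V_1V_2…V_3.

-2

Apply Gauss's area formula: 2A = Σ (x_i·y_{i+1} − x_{i+1}·y_i), indices taken mod 3.
Σ = (-8) + (2) + (2) = -4
Signed area = Σ/2 = -2 (negative ⇒ clockwise traversal).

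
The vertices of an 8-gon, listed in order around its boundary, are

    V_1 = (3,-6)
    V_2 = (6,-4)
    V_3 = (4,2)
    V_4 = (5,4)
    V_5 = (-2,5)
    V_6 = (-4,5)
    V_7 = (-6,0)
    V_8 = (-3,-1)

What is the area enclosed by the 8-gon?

Cross-terms: 24, 28, 6, 33, 10, 30, 6, 21  ⇒  Σ = 158
Area = |Σ|/2 = 79.

79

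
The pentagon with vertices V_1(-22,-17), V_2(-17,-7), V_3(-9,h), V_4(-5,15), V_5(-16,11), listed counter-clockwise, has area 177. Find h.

1

Write out the shoelace sum; only the two edges meeting at V_3 involve h:
2·Area = [((-17)·h − (-9)·(-7)) + ((-9)·15 − (-5)·h)] + 564
       = -12·h + 366 = 354
⇒ h = 1.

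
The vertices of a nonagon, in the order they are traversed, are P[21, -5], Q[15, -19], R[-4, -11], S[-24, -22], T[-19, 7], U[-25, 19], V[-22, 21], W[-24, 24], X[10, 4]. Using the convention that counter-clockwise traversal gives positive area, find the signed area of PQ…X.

Apply the shoelace formula: 2A = Σ (x_i·y_{i+1} − x_{i+1}·y_i), indices taken mod 9.
P→Q: (21)(-19) − (15)(-5) = -324
Q→R: (15)(-11) − (-4)(-19) = -241
R→S: (-4)(-22) − (-24)(-11) = -176
S→T: (-24)(7) − (-19)(-22) = -586
T→U: (-19)(19) − (-25)(7) = -186
U→V: (-25)(21) − (-22)(19) = -107
V→W: (-22)(24) − (-24)(21) = -24
W→X: (-24)(4) − (10)(24) = -336
X→P: (10)(-5) − (21)(4) = -134
Σ = -2114
Signed area = Σ/2 = -1057 (negative ⇒ clockwise traversal).

-1057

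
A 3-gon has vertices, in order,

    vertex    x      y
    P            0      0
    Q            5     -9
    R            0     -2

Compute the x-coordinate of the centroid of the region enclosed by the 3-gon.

Apply Gauss's area formula. First the cross-terms c_i = x_i·y_{i+1} − x_{i+1}·y_i:
  0, -10, 0  ⇒  2A = -10, A = -5.
Then Σ (x_i + x_{i+1})·c_i = -50, so x̄ = -50 / (6·(-5)) = 5/3.

5/3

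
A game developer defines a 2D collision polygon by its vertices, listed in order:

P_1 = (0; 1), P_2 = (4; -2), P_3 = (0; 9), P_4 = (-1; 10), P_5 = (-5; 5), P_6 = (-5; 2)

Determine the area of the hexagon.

Apply Gauss's area formula: 2A = Σ (x_i·y_{i+1} − x_{i+1}·y_i), indices taken mod 6.
P_1→P_2: (0)(-2) − (4)(1) = -4
P_2→P_3: (4)(9) − (0)(-2) = 36
P_3→P_4: (0)(10) − (-1)(9) = 9
P_4→P_5: (-1)(5) − (-5)(10) = 45
P_5→P_6: (-5)(2) − (-5)(5) = 15
P_6→P_1: (-5)(1) − (0)(2) = -5
Σ = 96
Area = |Σ|/2 = 48.

48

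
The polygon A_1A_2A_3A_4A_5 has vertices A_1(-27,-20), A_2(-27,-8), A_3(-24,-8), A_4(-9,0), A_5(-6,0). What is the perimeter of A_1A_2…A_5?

|A_1A_2| = √((0)² + (12)²) = √144 = 12
|A_2A_3| = √((3)² + (0)²) = √9 = 3
|A_3A_4| = √((15)² + (8)²) = √289 = 17
|A_4A_5| = √((3)² + (0)²) = √9 = 3
|A_5A_1| = √((-21)² + (-20)²) = √841 = 29
Perimeter = 12 + 3 + 17 + 3 + 29 = 64.

64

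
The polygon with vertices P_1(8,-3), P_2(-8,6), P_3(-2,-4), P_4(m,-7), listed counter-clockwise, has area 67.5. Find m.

-3

The doubled signed area Σ (x_i y_{i+1} − x_{i+1} y_i) is linear in m.
With m=0 it equals 138; the coefficient of m is 1 (from the two edges through P_4).
So 1·m + 138 = 2·67.5 = 135 ⇒ m = -3.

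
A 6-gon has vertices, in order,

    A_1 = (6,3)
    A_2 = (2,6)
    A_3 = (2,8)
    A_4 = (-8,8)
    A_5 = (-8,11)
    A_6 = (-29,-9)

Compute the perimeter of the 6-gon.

86

|A_1A_2| = √((-4)² + (3)²) = √25 = 5
|A_2A_3| = √((0)² + (2)²) = √4 = 2
|A_3A_4| = √((-10)² + (0)²) = √100 = 10
|A_4A_5| = √((0)² + (3)²) = √9 = 3
|A_5A_6| = √((-21)² + (-20)²) = √841 = 29
|A_6A_1| = √((35)² + (12)²) = √1369 = 37
Perimeter = 5 + 2 + 10 + 3 + 29 + 37 = 86.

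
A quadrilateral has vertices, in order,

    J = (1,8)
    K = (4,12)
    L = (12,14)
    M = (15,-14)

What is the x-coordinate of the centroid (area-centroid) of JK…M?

9.0625

Apply Gauss's area formula. First the cross-terms c_i = x_i·y_{i+1} − x_{i+1}·y_i:
  -20, -88, -378, 134  ⇒  2A = -352, A = -176.
Then Σ (x_i + x_{i+1})·c_i = -9570, so x̄ = -9570 / (6·(-176)) = 9.0625.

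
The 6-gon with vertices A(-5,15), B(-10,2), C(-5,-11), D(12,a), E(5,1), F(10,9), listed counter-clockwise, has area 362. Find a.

-9

Write out the shoelace sum; only the two edges meeting at D involve a:
2·Area = [((-5)·a − 12·(-11)) + (12·1 − 5·a)] + 490
       = -10·a + 634 = 724
⇒ a = -9.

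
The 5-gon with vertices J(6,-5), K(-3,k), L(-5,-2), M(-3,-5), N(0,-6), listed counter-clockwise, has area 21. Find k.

Write out the shoelace sum; only the two edges meeting at K involve k:
2·Area = [(6·k − (-3)·(-5)) + ((-3)·(-2) − (-5)·k)] + 73
       = 11·k + 64 = 42
⇒ k = -2.

-2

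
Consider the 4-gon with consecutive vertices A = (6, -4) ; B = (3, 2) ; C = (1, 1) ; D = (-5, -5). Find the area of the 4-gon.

37.5

Σ = (24) + (1) + (0) + (50) = 75
Area = |Σ|/2 = 37.5.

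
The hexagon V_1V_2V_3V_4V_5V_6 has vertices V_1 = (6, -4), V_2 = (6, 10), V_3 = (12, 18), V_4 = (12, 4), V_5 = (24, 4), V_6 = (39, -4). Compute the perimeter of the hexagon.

100

|V_1V_2| = √((0)² + (14)²) = √196 = 14
|V_2V_3| = √((6)² + (8)²) = √100 = 10
|V_3V_4| = √((0)² + (-14)²) = √196 = 14
|V_4V_5| = √((12)² + (0)²) = √144 = 12
|V_5V_6| = √((15)² + (-8)²) = √289 = 17
|V_6V_1| = √((-33)² + (0)²) = √1089 = 33
Perimeter = 14 + 10 + 14 + 12 + 17 + 33 = 100.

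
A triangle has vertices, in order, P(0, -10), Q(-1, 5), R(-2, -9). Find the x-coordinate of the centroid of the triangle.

Apply the surveyor's formula. First the cross-terms c_i = x_i·y_{i+1} − x_{i+1}·y_i:
  -10, 19, 20  ⇒  2A = 29, A = 14.5.
Then Σ (x_i + x_{i+1})·c_i = -87, so x̄ = -87 / (6·14.5) = -1.

-1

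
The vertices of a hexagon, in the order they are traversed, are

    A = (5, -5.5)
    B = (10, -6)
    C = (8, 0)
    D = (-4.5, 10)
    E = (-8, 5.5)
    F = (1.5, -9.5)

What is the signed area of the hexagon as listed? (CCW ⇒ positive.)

157.625

Apply Gauss's area formula: 2A = Σ (x_i·y_{i+1} − x_{i+1}·y_i), indices taken mod 6.
Σ = (25) + (48) + (80) + (55.25) + (67.75) + (39.25) = 315.25
Signed area = Σ/2 = 157.625 (positive ⇒ counter-clockwise traversal).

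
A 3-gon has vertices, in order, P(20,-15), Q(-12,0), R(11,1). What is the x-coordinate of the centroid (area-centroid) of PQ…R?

Apply Gauss's area formula. First the cross-terms c_i = x_i·y_{i+1} − x_{i+1}·y_i:
  -180, -12, -185  ⇒  2A = -377, A = -188.5.
Then Σ (x_i + x_{i+1})·c_i = -7163, so x̄ = -7163 / (6·(-188.5)) = 19/3.

19/3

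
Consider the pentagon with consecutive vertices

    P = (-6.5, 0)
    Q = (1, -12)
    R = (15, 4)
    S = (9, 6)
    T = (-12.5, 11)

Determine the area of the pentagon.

Apply the surveyor's formula: 2A = Σ (x_i·y_{i+1} − x_{i+1}·y_i), indices taken mod 5.
Σ = (78) + (184) + (54) + (174) + (71.5) = 561.5
Area = |Σ|/2 = 280.75.

280.75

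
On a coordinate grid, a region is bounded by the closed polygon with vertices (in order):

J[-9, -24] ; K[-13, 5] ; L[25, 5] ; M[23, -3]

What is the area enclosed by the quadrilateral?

Apply the shoelace formula: 2A = Σ (x_i·y_{i+1} − x_{i+1}·y_i), indices taken mod 4.
Σ = (-357) + (-190) + (-190) + (-579) = -1316
Area = |Σ|/2 = 658.

658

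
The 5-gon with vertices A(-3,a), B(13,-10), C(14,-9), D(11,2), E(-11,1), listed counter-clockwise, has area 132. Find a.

Write out the shoelace sum; only the two edges meeting at A involve a:
2·Area = [((-11)·a − (-3)·1) + ((-3)·(-10) − 13·a)] + 183
       = -24·a + 216 = 264
⇒ a = -2.

-2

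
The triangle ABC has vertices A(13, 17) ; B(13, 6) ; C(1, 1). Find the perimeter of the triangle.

44

|AB| = √((0)² + (-11)²) = √121 = 11
|BC| = √((-12)² + (-5)²) = √169 = 13
|CA| = √((12)² + (16)²) = √400 = 20
Perimeter = 11 + 13 + 20 = 44.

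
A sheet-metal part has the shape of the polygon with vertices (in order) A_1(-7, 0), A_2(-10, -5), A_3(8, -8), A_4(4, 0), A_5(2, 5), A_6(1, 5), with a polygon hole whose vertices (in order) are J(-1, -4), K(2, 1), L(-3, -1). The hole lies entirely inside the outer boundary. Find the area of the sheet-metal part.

Outer boundary:
A_1→A_2: (-7)(-5) − (-10)(0) = 35
A_2→A_3: (-10)(-8) − (8)(-5) = 120
A_3→A_4: (8)(0) − (4)(-8) = 32
A_4→A_5: (4)(5) − (2)(0) = 20
A_5→A_6: (2)(5) − (1)(5) = 5
A_6→A_1: (1)(0) − (-7)(5) = 35
Σ = 247
Area = |Σ|/2 = 123.5.
Hole:
Apply the surveyor's formula: 2A = Σ (x_i·y_{i+1} − x_{i+1}·y_i), indices taken mod 3.
Σ = (7) + (1) + (11) = 19
Area = |Σ|/2 = 9.5.
Net area = 123.5 − 9.5 = 114.

114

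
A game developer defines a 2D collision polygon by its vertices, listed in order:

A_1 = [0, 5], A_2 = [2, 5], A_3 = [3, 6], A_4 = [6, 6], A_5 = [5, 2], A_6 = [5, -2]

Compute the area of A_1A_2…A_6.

Apply the shoelace (surveyor's) formula: 2A = Σ (x_i·y_{i+1} − x_{i+1}·y_i), indices taken mod 6.
Σ = (-10) + (-3) + (-18) + (-18) + (-20) + (25) = -44
Area = |Σ|/2 = 22.

22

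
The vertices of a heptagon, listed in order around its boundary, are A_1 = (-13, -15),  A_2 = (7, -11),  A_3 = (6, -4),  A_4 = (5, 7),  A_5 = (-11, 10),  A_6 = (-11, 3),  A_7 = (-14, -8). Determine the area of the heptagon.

394

Apply the shoelace (surveyor's) formula: 2A = Σ (x_i·y_{i+1} − x_{i+1}·y_i), indices taken mod 7.
Cross-terms: 248, 38, 62, 127, 77, 130, 106  ⇒  Σ = 788
Area = |Σ|/2 = 394.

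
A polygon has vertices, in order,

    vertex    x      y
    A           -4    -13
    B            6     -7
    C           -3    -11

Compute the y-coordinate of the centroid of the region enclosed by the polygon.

Apply Gauss's area formula. First the cross-terms c_i = x_i·y_{i+1} − x_{i+1}·y_i:
  106, -87, -5  ⇒  2A = 14, A = 7.
Then Σ (y_i + y_{i+1})·c_i = -434, so ȳ = -434 / (6·7) = -31/3.

-31/3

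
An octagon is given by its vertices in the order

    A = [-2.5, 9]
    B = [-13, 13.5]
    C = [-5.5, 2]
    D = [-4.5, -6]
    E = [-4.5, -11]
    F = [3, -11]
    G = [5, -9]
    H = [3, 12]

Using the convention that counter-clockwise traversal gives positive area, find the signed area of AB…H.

225.25

Apply the surveyor's formula: 2A = Σ (x_i·y_{i+1} − x_{i+1}·y_i), indices taken mod 8.
Cross-terms: 83.25, 48.25, 42, 22.5, 82.5, 28, 87, 57  ⇒  Σ = 450.5
Signed area = Σ/2 = 225.25 (positive ⇒ counter-clockwise traversal).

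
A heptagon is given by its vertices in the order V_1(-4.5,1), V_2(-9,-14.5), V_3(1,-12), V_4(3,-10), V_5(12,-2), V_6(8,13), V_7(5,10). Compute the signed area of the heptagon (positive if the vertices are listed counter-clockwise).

Apply the shoelace (surveyor's) formula: 2A = Σ (x_i·y_{i+1} − x_{i+1}·y_i), indices taken mod 7.
Σ = (74.25) + (122.5) + (26) + (114) + (172) + (15) + (50) = 573.75
Signed area = Σ/2 = 286.875 (positive ⇒ counter-clockwise traversal).

286.875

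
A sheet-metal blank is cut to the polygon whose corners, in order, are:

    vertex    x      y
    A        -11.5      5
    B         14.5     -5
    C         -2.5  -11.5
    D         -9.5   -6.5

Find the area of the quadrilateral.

Cross-terms: -15, -179.25, -93, -122.25  ⇒  Σ = -409.5
Area = |Σ|/2 = 204.75.

204.75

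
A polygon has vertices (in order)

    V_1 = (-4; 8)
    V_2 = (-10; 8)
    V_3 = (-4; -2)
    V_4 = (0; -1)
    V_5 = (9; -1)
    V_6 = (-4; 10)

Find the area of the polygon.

Cross-terms: 48, 52, 4, 9, 86, 8  ⇒  Σ = 207
Area = |Σ|/2 = 103.5.

103.5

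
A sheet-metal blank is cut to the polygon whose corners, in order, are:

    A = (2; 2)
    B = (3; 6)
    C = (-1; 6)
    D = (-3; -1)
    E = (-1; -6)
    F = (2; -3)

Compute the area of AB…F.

45.5

Σ = (6) + (24) + (19) + (17) + (15) + (10) = 91
Area = |Σ|/2 = 45.5.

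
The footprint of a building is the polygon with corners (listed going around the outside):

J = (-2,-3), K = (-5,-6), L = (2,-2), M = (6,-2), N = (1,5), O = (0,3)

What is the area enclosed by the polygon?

34

Apply Gauss's area formula: 2A = Σ (x_i·y_{i+1} − x_{i+1}·y_i), indices taken mod 6.
Σ = (-3) + (22) + (8) + (32) + (3) + (6) = 68
Area = |Σ|/2 = 34.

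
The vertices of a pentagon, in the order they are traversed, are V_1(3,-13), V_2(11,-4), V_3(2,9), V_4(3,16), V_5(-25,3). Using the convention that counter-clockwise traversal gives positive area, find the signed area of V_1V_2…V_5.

484

V_1→V_2: (3)(-4) − (11)(-13) = 131
V_2→V_3: (11)(9) − (2)(-4) = 107
V_3→V_4: (2)(16) − (3)(9) = 5
V_4→V_5: (3)(3) − (-25)(16) = 409
V_5→V_1: (-25)(-13) − (3)(3) = 316
Σ = 968
Signed area = Σ/2 = 484 (positive ⇒ counter-clockwise traversal).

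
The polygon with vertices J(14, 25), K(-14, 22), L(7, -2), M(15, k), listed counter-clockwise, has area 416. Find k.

The doubled signed area Σ (x_i y_{i+1} − x_{i+1} y_i) is linear in k.
With k=0 it equals 937; the coefficient of k is -7 (from the two edges through M).
So -7·k + 937 = 2·416 = 832 ⇒ k = 15.

15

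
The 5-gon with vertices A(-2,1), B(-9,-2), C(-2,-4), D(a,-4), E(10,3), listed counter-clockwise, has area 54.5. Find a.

0

The doubled signed area Σ (x_i y_{i+1} − x_{i+1} y_i) is linear in a.
With a=0 it equals 109; the coefficient of a is 7 (from the two edges through D).
So 7·a + 109 = 2·54.5 = 109 ⇒ a = 0.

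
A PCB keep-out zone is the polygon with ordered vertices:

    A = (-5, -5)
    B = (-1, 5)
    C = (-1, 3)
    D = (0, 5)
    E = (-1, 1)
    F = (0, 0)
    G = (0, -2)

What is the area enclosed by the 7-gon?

A→B: (-5)(5) − (-1)(-5) = -30
B→C: (-1)(3) − (-1)(5) = 2
C→D: (-1)(5) − (0)(3) = -5
D→E: (0)(1) − (-1)(5) = 5
E→F: (-1)(0) − (0)(1) = 0
F→G: (0)(-2) − (0)(0) = 0
G→A: (0)(-5) − (-5)(-2) = -10
Σ = -38
Area = |Σ|/2 = 19.

19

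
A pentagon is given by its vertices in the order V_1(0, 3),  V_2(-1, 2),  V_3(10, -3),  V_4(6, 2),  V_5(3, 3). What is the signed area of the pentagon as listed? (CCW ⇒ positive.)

22.5

Apply the surveyor's formula: 2A = Σ (x_i·y_{i+1} − x_{i+1}·y_i), indices taken mod 5.
Cross-terms: 3, -17, 38, 12, 9  ⇒  Σ = 45
Signed area = Σ/2 = 22.5 (positive ⇒ counter-clockwise traversal).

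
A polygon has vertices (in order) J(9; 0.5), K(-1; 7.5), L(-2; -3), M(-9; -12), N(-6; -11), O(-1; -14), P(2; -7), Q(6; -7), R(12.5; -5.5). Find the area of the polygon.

J→K: (9)(7.5) − (-1)(0.5) = 68
K→L: (-1)(-3) − (-2)(7.5) = 18
L→M: (-2)(-12) − (-9)(-3) = -3
M→N: (-9)(-11) − (-6)(-12) = 27
N→O: (-6)(-14) − (-1)(-11) = 73
O→P: (-1)(-7) − (2)(-14) = 35
P→Q: (2)(-7) − (6)(-7) = 28
Q→R: (6)(-5.5) − (12.5)(-7) = 54.5
R→J: (12.5)(0.5) − (9)(-5.5) = 55.75
Σ = 356.25
Area = |Σ|/2 = 178.125.

178.125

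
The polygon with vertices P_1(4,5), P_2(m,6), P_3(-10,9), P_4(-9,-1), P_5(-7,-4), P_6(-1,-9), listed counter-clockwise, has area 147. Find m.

Write out the shoelace sum; only the two edges meeting at P_2 involve m:
2·Area = [(4·6 − m·5) + (m·9 − (-10)·6)] + 210
       = 4·m + 294 = 294
⇒ m = 0.

0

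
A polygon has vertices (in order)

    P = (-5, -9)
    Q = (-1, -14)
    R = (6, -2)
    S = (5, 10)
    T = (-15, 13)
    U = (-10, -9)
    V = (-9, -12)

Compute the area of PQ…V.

Cross-terms: 61, 86, 70, 215, 265, 39, 21  ⇒  Σ = 757
Area = |Σ|/2 = 378.5.

378.5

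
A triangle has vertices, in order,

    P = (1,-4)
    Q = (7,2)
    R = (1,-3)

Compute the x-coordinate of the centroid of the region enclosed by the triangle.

3

Apply Gauss's area formula. First the cross-terms c_i = x_i·y_{i+1} − x_{i+1}·y_i:
  30, -23, -1  ⇒  2A = 6, A = 3.
Then Σ (x_i + x_{i+1})·c_i = 54, so x̄ = 54 / (6·3) = 3.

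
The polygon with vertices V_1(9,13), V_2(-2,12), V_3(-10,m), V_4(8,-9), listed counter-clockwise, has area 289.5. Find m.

The doubled signed area Σ (x_i y_{i+1} − x_{i+1} y_i) is linear in m.
With m=0 it equals 529; the coefficient of m is -10 (from the two edges through V_3).
So -10·m + 529 = 2·289.5 = 579 ⇒ m = -5.

-5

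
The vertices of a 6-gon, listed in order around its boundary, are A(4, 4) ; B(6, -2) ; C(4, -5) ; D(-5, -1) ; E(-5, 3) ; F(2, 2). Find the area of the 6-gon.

59.5

Σ = (-32) + (-22) + (-29) + (-20) + (-16) + (0) = -119
Area = |Σ|/2 = 59.5.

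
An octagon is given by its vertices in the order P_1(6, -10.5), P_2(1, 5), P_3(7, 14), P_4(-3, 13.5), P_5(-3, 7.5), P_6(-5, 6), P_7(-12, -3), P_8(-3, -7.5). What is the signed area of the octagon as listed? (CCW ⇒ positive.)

219

P_1→P_2: (6)(5) − (1)(-10.5) = 40.5
P_2→P_3: (1)(14) − (7)(5) = -21
P_3→P_4: (7)(13.5) − (-3)(14) = 136.5
P_4→P_5: (-3)(7.5) − (-3)(13.5) = 18
P_5→P_6: (-3)(6) − (-5)(7.5) = 19.5
P_6→P_7: (-5)(-3) − (-12)(6) = 87
P_7→P_8: (-12)(-7.5) − (-3)(-3) = 81
P_8→P_1: (-3)(-10.5) − (6)(-7.5) = 76.5
Σ = 438
Signed area = Σ/2 = 219 (positive ⇒ counter-clockwise traversal).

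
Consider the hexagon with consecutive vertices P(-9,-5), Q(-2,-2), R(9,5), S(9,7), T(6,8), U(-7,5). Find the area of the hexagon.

115

Apply Gauss's area formula: 2A = Σ (x_i·y_{i+1} − x_{i+1}·y_i), indices taken mod 6.
P→Q: (-9)(-2) − (-2)(-5) = 8
Q→R: (-2)(5) − (9)(-2) = 8
R→S: (9)(7) − (9)(5) = 18
S→T: (9)(8) − (6)(7) = 30
T→U: (6)(5) − (-7)(8) = 86
U→P: (-7)(-5) − (-9)(5) = 80
Σ = 230
Area = |Σ|/2 = 115.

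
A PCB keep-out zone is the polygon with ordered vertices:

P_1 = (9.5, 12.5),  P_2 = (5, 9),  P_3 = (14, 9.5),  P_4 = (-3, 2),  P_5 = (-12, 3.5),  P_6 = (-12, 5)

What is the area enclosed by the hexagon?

100.5

Cross-terms: 23, -78.5, 56.5, 13.5, -18, -197.5  ⇒  Σ = -201
Area = |Σ|/2 = 100.5.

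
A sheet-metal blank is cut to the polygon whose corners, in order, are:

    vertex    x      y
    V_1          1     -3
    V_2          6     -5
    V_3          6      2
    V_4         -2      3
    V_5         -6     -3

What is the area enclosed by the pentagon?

Apply the surveyor's formula: 2A = Σ (x_i·y_{i+1} − x_{i+1}·y_i), indices taken mod 5.
Σ = (13) + (42) + (22) + (24) + (21) = 122
Area = |Σ|/2 = 61.

61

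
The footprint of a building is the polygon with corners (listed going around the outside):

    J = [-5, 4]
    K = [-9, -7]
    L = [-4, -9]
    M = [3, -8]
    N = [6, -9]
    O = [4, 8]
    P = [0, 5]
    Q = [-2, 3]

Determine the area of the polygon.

Apply Gauss's area formula: 2A = Σ (x_i·y_{i+1} − x_{i+1}·y_i), indices taken mod 8.
Cross-terms: 71, 53, 59, 21, 84, 20, 10, 7  ⇒  Σ = 325
Area = |Σ|/2 = 162.5.

162.5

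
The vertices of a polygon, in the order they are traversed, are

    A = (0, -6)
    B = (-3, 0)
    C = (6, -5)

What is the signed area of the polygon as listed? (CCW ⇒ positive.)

-19.5

Apply the surveyor's formula: 2A = Σ (x_i·y_{i+1} − x_{i+1}·y_i), indices taken mod 3.
Σ = (-18) + (15) + (-36) = -39
Signed area = Σ/2 = -19.5 (negative ⇒ clockwise traversal).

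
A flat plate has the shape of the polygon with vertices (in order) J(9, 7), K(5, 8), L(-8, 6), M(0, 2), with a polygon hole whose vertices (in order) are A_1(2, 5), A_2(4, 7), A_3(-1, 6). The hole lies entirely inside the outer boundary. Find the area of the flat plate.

44.5

Outer boundary:
Apply the shoelace (surveyor's) formula: 2A = Σ (x_i·y_{i+1} − x_{i+1}·y_i), indices taken mod 4.
J→K: (9)(8) − (5)(7) = 37
K→L: (5)(6) − (-8)(8) = 94
L→M: (-8)(2) − (0)(6) = -16
M→J: (0)(7) − (9)(2) = -18
Σ = 97
Area = |Σ|/2 = 48.5.
Hole:
Σ = (-6) + (31) + (-17) = 8
Area = |Σ|/2 = 4.
Net area = 48.5 − 4 = 44.5.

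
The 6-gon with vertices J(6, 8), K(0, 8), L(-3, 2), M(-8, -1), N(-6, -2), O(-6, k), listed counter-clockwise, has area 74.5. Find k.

The doubled signed area Σ (x_i y_{i+1} − x_{i+1} y_i) is linear in k.
With k=0 it equals 41; the coefficient of k is -12 (from the two edges through O).
So -12·k + 41 = 2·74.5 = 149 ⇒ k = -9.

-9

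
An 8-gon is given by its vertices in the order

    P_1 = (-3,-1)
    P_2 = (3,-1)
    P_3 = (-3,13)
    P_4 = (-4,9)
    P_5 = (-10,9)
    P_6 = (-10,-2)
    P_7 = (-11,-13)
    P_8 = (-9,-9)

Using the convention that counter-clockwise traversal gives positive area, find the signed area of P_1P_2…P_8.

Apply the shoelace formula: 2A = Σ (x_i·y_{i+1} − x_{i+1}·y_i), indices taken mod 8.
P_1→P_2: (-3)(-1) − (3)(-1) = 6
P_2→P_3: (3)(13) − (-3)(-1) = 36
P_3→P_4: (-3)(9) − (-4)(13) = 25
P_4→P_5: (-4)(9) − (-10)(9) = 54
P_5→P_6: (-10)(-2) − (-10)(9) = 110
P_6→P_7: (-10)(-13) − (-11)(-2) = 108
P_7→P_8: (-11)(-9) − (-9)(-13) = -18
P_8→P_1: (-9)(-1) − (-3)(-9) = -18
Σ = 303
Signed area = Σ/2 = 151.5 (positive ⇒ counter-clockwise traversal).

151.5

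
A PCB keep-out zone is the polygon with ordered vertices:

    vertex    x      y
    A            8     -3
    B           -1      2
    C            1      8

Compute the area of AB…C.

Apply the shoelace formula: 2A = Σ (x_i·y_{i+1} − x_{i+1}·y_i), indices taken mod 3.
Σ = (13) + (-10) + (-67) = -64
Area = |Σ|/2 = 32.

32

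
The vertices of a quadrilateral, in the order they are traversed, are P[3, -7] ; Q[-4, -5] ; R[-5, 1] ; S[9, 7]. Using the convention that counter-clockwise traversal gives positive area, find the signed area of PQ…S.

Apply the shoelace (surveyor's) formula: 2A = Σ (x_i·y_{i+1} − x_{i+1}·y_i), indices taken mod 4.
P→Q: (3)(-5) − (-4)(-7) = -43
Q→R: (-4)(1) − (-5)(-5) = -29
R→S: (-5)(7) − (9)(1) = -44
S→P: (9)(-7) − (3)(7) = -84
Σ = -200
Signed area = Σ/2 = -100 (negative ⇒ clockwise traversal).

-100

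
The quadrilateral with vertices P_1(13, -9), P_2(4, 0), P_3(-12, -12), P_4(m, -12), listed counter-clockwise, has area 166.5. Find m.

15

Write out the shoelace sum; only the two edges meeting at P_4 involve m:
2·Area = [((-12)·(-12) − m·(-12)) + (m·(-9) − 13·(-12))] + -12
       = 3·m + 288 = 333
⇒ m = 15.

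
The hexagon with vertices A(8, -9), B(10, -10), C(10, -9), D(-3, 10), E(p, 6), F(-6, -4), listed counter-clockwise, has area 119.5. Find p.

-3

The doubled signed area Σ (x_i y_{i+1} − x_{i+1} y_i) is linear in p.
With p=0 it equals 197; the coefficient of p is -14 (from the two edges through E).
So -14·p + 197 = 2·119.5 = 239 ⇒ p = -3.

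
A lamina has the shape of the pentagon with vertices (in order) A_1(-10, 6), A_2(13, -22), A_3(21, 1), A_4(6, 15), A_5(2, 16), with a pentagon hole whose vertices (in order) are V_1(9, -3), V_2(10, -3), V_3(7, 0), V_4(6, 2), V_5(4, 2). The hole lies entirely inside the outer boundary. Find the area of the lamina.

Outer boundary:
Apply Gauss's area formula: 2A = Σ (x_i·y_{i+1} − x_{i+1}·y_i), indices taken mod 5.
Σ = (142) + (475) + (309) + (66) + (172) = 1164
Area = |Σ|/2 = 582.
Hole:
Apply the shoelace (surveyor's) formula: 2A = Σ (x_i·y_{i+1} − x_{i+1}·y_i), indices taken mod 5.
Σ = (3) + (21) + (14) + (4) + (-30) = 12
Area = |Σ|/2 = 6.
Net area = 582 − 6 = 576.

576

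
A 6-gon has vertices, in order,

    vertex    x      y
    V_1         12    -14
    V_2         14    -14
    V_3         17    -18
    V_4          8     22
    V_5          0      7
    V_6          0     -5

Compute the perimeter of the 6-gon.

92

|V_1V_2| = √((2)² + (0)²) = √4 = 2
|V_2V_3| = √((3)² + (-4)²) = √25 = 5
|V_3V_4| = √((-9)² + (40)²) = √1681 = 41
|V_4V_5| = √((-8)² + (-15)²) = √289 = 17
|V_5V_6| = √((0)² + (-12)²) = √144 = 12
|V_6V_1| = √((12)² + (-9)²) = √225 = 15
Perimeter = 2 + 5 + 41 + 17 + 12 + 15 = 92.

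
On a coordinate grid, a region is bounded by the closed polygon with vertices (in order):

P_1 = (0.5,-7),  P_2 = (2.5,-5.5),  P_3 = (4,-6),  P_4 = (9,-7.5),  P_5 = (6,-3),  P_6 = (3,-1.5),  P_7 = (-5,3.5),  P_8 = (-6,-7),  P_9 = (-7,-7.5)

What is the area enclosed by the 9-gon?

85.75

Apply Gauss's area formula: 2A = Σ (x_i·y_{i+1} − x_{i+1}·y_i), indices taken mod 9.
Σ = (14.75) + (7) + (24) + (18) + (0) + (3) + (56) + (-4) + (52.75) = 171.5
Area = |Σ|/2 = 85.75.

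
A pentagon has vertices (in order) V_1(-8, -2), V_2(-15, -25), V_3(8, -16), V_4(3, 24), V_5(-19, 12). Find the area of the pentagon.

Apply Gauss's area formula: 2A = Σ (x_i·y_{i+1} − x_{i+1}·y_i), indices taken mod 5.
V_1→V_2: (-8)(-25) − (-15)(-2) = 170
V_2→V_3: (-15)(-16) − (8)(-25) = 440
V_3→V_4: (8)(24) − (3)(-16) = 240
V_4→V_5: (3)(12) − (-19)(24) = 492
V_5→V_1: (-19)(-2) − (-8)(12) = 134
Σ = 1476
Area = |Σ|/2 = 738.

738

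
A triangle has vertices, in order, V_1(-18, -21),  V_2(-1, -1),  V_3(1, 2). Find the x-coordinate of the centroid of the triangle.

Apply the shoelace (surveyor's) formula. First the cross-terms c_i = x_i·y_{i+1} − x_{i+1}·y_i:
  -3, -1, 15  ⇒  2A = 11, A = 5.5.
Then Σ (x_i + x_{i+1})·c_i = -198, so x̄ = -198 / (6·5.5) = -6.

-6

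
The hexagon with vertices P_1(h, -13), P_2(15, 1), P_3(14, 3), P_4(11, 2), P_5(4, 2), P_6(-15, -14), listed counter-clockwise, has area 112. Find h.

-12

The doubled signed area Σ (x_i y_{i+1} − x_{i+1} y_i) is linear in h.
With h=0 it equals 404; the coefficient of h is 15 (from the two edges through P_1).
So 15·h + 404 = 2·112 = 224 ⇒ h = -12.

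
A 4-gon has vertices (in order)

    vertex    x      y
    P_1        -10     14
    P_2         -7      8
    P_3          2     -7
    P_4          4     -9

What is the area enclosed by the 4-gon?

13.5

Σ = (18) + (33) + (10) + (-34) = 27
Area = |Σ|/2 = 13.5.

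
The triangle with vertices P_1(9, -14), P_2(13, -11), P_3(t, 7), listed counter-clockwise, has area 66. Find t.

Write out the shoelace sum; only the two edges meeting at P_3 involve t:
2·Area = [(13·7 − t·(-11)) + (t·(-14) − 9·7)] + 83
       = -3·t + 111 = 132
⇒ t = -7.

-7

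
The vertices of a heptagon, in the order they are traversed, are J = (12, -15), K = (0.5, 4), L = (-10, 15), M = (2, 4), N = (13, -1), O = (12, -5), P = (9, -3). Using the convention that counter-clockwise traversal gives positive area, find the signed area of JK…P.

Σ = (55.5) + (47.5) + (-70) + (-54) + (-53) + (9) + (-99) = -164
Signed area = Σ/2 = -82 (negative ⇒ clockwise traversal).

-82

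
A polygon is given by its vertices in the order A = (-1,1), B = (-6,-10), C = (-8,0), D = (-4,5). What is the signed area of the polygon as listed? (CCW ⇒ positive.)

-51.5

Σ = (16) + (-80) + (-40) + (1) = -103
Signed area = Σ/2 = -51.5 (negative ⇒ clockwise traversal).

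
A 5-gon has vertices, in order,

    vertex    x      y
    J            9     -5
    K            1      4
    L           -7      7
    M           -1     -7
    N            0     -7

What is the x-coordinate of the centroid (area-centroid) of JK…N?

Apply Gauss's area formula. First the cross-terms c_i = x_i·y_{i+1} − x_{i+1}·y_i:
  41, 35, 56, 7, 63  ⇒  2A = 202, A = 101.
Then Σ (x_i + x_{i+1})·c_i = 312, so x̄ = 312 / (6·101) = 52/101.

52/101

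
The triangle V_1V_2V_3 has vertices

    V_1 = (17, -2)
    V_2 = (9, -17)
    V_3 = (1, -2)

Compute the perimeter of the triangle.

|V_1V_2| = √((-8)² + (-15)²) = √289 = 17
|V_2V_3| = √((-8)² + (15)²) = √289 = 17
|V_3V_1| = √((16)² + (0)²) = √256 = 16
Perimeter = 17 + 17 + 16 = 50.

50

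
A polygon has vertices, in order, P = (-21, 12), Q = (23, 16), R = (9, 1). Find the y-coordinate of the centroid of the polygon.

29/3

Apply Gauss's area formula. First the cross-terms c_i = x_i·y_{i+1} − x_{i+1}·y_i:
  -612, -121, 129  ⇒  2A = -604, A = -302.
Then Σ (y_i + y_{i+1})·c_i = -17516, so ȳ = -17516 / (6·(-302)) = 29/3.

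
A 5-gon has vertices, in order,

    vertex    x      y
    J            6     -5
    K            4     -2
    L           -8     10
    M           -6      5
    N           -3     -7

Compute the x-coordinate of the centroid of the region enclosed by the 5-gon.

-319/249

Apply the shoelace formula. First the cross-terms c_i = x_i·y_{i+1} − x_{i+1}·y_i:
  8, 24, 20, 57, 57  ⇒  2A = 166, A = 83.
Then Σ (x_i + x_{i+1})·c_i = -638, so x̄ = -638 / (6·83) = -319/249.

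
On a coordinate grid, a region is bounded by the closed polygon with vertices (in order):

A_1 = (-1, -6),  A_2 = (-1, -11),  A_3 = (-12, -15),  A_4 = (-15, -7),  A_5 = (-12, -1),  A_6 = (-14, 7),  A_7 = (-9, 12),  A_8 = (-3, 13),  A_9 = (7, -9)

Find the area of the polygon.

360.5

Cross-terms: 5, -117, -141, -69, -98, -105, -81, -64, -51  ⇒  Σ = -721
Area = |Σ|/2 = 360.5.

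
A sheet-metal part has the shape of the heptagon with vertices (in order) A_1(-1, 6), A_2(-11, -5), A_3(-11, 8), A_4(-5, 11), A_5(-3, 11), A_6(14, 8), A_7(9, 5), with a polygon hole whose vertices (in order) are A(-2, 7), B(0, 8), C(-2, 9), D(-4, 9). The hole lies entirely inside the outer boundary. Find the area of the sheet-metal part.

Outer boundary:
Apply the shoelace (surveyor's) formula: 2A = Σ (x_i·y_{i+1} − x_{i+1}·y_i), indices taken mod 7.
Σ = (71) + (-143) + (-81) + (-22) + (-178) + (-2) + (59) = -296
Area = |Σ|/2 = 148.
Hole:
A→B: (-2)(8) − (0)(7) = -16
B→C: (0)(9) − (-2)(8) = 16
C→D: (-2)(9) − (-4)(9) = 18
D→A: (-4)(7) − (-2)(9) = -10
Σ = 8
Area = |Σ|/2 = 4.
Net area = 148 − 4 = 144.

144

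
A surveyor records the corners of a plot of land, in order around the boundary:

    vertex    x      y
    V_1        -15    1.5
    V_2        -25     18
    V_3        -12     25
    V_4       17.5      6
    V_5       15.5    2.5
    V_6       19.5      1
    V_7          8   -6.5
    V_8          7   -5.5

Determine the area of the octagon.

719.375

Apply the surveyor's formula: 2A = Σ (x_i·y_{i+1} − x_{i+1}·y_i), indices taken mod 8.
Σ = (-232.5) + (-409) + (-509.5) + (-49.25) + (-33.25) + (-134.75) + (1.5) + (-72) = -1438.75
Area = |Σ|/2 = 719.375.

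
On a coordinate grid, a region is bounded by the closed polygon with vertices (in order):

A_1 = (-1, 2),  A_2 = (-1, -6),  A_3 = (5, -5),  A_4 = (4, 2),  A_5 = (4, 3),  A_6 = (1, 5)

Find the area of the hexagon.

Apply the surveyor's formula: 2A = Σ (x_i·y_{i+1} − x_{i+1}·y_i), indices taken mod 6.
A_1→A_2: (-1)(-6) − (-1)(2) = 8
A_2→A_3: (-1)(-5) − (5)(-6) = 35
A_3→A_4: (5)(2) − (4)(-5) = 30
A_4→A_5: (4)(3) − (4)(2) = 4
A_5→A_6: (4)(5) − (1)(3) = 17
A_6→A_1: (1)(2) − (-1)(5) = 7
Σ = 101
Area = |Σ|/2 = 50.5.

50.5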